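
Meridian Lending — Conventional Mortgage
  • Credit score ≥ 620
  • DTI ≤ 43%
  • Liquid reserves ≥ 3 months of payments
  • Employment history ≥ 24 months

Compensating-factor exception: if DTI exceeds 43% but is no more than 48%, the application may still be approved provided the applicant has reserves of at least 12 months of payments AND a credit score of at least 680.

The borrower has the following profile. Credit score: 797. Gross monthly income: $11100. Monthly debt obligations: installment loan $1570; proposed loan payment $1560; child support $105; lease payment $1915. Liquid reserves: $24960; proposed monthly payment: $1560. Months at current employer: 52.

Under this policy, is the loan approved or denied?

Credit score 797 ≥ 620 (meets base)
Total debts = (1,570 + 1,560 + 105 + 1,915) = 5,150. DTI: 5,150 ÷ 11,100 = 46.4%, over the 43% base limit.
Liquid reserves cover 24,960/1,560 = 16.0 months — ≥ 3 required
Employment 52 ≥ 24 months
DTI 46.4% is within the 43%–48% exception band; checking compensating factors.
Reserves 16.0 ≥ 12 months; credit score 797 ≥ 680.
Both override conditions satisfied; DTI exception granted.

Approved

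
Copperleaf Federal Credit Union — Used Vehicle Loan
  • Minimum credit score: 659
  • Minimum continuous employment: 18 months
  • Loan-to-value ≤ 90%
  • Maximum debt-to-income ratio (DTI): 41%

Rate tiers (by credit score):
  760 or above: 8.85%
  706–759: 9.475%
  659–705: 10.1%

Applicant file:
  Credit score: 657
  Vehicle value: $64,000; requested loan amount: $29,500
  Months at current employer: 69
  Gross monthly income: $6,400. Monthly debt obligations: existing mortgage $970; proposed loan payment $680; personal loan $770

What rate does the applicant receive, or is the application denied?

Credit score 657 < 659 (below minimum)
Total monthly debts = (970 + 680 + 770) = 2,420. Debt-to-income = 2,420/6,400 = 37.8% — meets 41% limit
Employment 69 ≥ 18 months
LTV = 29,500/64,000 = 46.1% ≤ 90%
Not all requirements met → denied.

Denied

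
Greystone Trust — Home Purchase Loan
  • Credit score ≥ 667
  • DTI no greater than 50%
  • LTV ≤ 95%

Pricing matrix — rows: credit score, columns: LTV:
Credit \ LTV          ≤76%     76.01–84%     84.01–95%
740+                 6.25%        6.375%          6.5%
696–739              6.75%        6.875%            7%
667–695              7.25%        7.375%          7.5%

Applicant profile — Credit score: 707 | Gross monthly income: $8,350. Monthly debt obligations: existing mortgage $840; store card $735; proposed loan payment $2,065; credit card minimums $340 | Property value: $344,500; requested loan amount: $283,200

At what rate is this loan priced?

6.875%

Credit score 707 ≥ 667; Total monthly debts = (840 + 735 + 2,065 + 340) = 3,980. DTI: 3,980 ÷ 8,350 = 47.7%, within the 50% cap
Loan-to-value = 283,200/344,500 = 82.2% — pass (95% max)
Row: 707 falls in 696–739. Column: 82.2% falls in 76.01–84%. Rate = 6.875%.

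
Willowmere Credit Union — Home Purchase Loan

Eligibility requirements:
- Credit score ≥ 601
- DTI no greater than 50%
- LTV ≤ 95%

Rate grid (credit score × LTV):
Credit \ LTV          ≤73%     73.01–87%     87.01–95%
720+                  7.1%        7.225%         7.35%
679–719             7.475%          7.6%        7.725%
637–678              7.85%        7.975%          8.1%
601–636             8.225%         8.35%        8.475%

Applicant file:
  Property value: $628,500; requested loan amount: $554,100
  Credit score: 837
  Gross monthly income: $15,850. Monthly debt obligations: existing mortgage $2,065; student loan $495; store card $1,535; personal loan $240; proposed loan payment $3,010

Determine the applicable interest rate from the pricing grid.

Credit score 837 ≥ 601; Total monthly debts = (2,065 + 495 + 1,535 + 240 + 3,010) = 7,345. DTI = 7,345/15,850 = 46.3% ≤ 50%
Loan-to-value = 554,100/628,500 = 88.2% — pass (95% max)
Credit 837 → row 720+; LTV 88.2% → column 87.01–95%. Grid cell → 7.35%.

7.35%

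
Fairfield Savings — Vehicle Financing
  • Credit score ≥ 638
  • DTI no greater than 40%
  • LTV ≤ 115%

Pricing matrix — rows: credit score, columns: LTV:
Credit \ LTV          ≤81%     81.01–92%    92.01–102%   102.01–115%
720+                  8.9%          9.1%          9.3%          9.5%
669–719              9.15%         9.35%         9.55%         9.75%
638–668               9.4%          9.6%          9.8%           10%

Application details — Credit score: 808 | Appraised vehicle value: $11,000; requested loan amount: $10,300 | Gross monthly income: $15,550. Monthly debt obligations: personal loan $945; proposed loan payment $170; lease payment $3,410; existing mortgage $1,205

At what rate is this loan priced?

Credit score 808 ≥ 638; Total monthly debts = (945 + 170 + 3,410 + 1,205) = 5,730. Debt-to-income = 5,730/15,550 = 36.8% — meets 40% limit
LTV = 10,300/11,000 = 93.6% ≤ 115%
Score 808 is in the 720+ band; LTV 93.6% is in the 92.01–102% band → 9.3%.

9.3%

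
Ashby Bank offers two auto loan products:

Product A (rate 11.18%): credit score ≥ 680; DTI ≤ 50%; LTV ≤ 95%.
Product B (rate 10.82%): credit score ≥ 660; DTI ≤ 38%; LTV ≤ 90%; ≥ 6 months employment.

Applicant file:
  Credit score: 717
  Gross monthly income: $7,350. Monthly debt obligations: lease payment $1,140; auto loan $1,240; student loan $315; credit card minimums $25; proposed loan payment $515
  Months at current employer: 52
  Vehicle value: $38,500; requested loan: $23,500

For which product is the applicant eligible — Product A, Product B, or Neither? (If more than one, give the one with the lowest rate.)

Total debts = (1,140 + 1,240 + 315 + 25 + 515) = 3,235; DTI = 3,235/7,350 = 44%.
LTV = 23,500/38,500 = 61%.
Product A: score 717 ≥ 680; DTI 44% ≤ 50%; LTV 61% ≤ 95% → qualifies.
Product B: score 717 ≥ 660; DTI 44% > 38%; LTV 61% ≤ 90%; employment 52 ≥ 6 mo → does not qualify.

Product A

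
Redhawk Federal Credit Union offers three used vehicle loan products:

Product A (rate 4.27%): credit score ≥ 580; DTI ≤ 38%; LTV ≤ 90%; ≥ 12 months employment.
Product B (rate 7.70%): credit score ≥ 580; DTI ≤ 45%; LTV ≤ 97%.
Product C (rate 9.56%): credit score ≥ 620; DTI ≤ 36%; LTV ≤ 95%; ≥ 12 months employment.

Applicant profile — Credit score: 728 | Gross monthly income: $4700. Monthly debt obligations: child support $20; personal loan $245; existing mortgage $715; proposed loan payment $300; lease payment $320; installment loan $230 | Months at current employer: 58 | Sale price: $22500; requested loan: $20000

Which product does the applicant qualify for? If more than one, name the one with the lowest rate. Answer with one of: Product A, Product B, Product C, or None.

Total debts = (20 + 245 + 715 + 300 + 320 + 230) = 1,830; DTI = 1,830/4,700 = 38.9%.
LTV = 20,000/22,500 = 88.9%.
Product A: score 728 ≥ 580; DTI 38.9% > 38%; LTV 88.9% ≤ 90%; employment 58 ≥ 12 mo → does not qualify.
Product B: score 728 ≥ 580; DTI 38.9% ≤ 45%; LTV 88.9% ≤ 97% → qualifies.
Product C: score 728 ≥ 620; DTI 38.9% > 36%; LTV 88.9% ≤ 95%; employment 58 ≥ 12 mo → does not qualify.

Product B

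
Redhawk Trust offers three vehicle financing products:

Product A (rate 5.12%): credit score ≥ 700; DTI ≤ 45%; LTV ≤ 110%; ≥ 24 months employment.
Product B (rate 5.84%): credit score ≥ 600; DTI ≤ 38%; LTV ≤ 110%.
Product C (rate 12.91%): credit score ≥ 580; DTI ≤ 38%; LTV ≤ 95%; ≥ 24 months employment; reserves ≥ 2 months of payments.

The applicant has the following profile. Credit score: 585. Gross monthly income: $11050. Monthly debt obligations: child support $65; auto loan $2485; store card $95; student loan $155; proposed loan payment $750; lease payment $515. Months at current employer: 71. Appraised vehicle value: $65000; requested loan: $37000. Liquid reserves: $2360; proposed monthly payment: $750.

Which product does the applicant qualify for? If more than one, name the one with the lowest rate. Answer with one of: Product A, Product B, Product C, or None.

Total debts = (65 + 2,485 + 95 + 155 + 750 + 515) = 4,065; DTI = 4,065/11,050 = 36.8%.
LTV = 37,000/65,000 = 56.9%.
Reserves = 2,360/750 = 3.1 months.
Product A: score 585 < 700; DTI 36.8% ≤ 45%; LTV 56.9% ≤ 110%; employment 71 ≥ 24 mo → does not qualify.
Product B: score 585 < 600; DTI 36.8% ≤ 38%; LTV 56.9% ≤ 110% → does not qualify.
Product C: score 585 ≥ 580; DTI 36.8% ≤ 38%; LTV 56.9% ≤ 95%; employment 71 ≥ 24 mo; reserves 3.1 ≥ 2 mo → qualifies.

Product C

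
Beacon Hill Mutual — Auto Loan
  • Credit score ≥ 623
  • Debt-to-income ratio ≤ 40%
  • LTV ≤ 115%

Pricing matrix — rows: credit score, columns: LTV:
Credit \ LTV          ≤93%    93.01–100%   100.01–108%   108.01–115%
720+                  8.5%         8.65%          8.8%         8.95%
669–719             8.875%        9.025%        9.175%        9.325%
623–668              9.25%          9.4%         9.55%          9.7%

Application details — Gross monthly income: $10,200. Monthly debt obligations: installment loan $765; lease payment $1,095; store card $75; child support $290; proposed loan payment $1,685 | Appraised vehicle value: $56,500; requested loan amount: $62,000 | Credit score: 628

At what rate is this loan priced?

9.7%

Credit score 628 ≥ 623; Total monthly debts = (765 + 1,095 + 75 + 290 + 1,685) = 3,910. DTI: 3,910 ÷ 10,200 = 38.3%, within the 40% cap
LTV: 62,000 ÷ 56,500 = 109.7%, within 115% cap
Row: 628 falls in 623–668. Column: 109.7% falls in 108.01–115%. Rate = 9.7%.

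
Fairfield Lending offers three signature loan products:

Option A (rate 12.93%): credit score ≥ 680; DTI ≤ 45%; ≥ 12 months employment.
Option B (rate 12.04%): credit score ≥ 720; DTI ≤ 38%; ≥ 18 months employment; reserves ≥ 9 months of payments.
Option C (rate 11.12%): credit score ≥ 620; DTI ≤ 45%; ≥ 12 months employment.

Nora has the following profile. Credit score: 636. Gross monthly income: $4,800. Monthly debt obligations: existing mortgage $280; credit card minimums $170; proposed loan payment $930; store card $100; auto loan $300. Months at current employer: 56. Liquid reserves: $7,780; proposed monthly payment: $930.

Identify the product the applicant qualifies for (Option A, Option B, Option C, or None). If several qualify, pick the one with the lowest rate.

Total debts = (280 + 170 + 930 + 100 + 300) = 1,780; DTI = 1,780/4,800 = 37.1%.
Reserves = 7,780/930 = 8.4 months.
Option A: score 636 < 680; DTI 37.1% ≤ 45%; employment 56 ≥ 12 mo → does not qualify.
Option B: score 636 < 720; DTI 37.1% ≤ 38%; employment 56 ≥ 18 mo; reserves 8.4 < 9 mo → does not qualify.
Option C: score 636 ≥ 620; DTI 37.1% ≤ 45%; employment 56 ≥ 12 mo → qualifies.

Option C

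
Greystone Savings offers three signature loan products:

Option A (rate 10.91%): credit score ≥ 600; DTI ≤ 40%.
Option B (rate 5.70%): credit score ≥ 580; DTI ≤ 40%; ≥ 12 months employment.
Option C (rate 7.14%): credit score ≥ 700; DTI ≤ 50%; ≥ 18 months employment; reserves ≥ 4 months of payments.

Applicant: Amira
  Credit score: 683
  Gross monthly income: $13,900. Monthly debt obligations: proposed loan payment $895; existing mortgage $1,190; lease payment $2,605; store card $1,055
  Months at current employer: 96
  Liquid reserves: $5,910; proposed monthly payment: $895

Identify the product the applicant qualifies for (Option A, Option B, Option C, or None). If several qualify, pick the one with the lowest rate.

Total debts = (895 + 1,190 + 2,605 + 1,055) = 5,745; DTI = 5,745/13,900 = 41.3%.
Reserves = 5,910/895 = 6.6 months.
Option A: score 683 ≥ 600; DTI 41.3% > 40% → does not qualify.
Option B: score 683 ≥ 580; DTI 41.3% > 40%; employment 96 ≥ 12 mo → does not qualify.
Option C: score 683 < 700; DTI 41.3% ≤ 50%; employment 96 ≥ 18 mo; reserves 6.6 ≥ 4 mo → does not qualify.

None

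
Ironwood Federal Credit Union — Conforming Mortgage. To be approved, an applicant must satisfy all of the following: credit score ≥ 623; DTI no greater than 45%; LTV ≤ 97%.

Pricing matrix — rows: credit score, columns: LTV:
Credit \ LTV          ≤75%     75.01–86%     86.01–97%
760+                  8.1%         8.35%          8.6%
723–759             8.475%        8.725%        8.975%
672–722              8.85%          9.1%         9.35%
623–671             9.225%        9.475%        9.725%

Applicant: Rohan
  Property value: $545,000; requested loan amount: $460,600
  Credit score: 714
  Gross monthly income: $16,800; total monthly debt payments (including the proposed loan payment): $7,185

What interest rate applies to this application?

Credit score 714 ≥ 623; DTI: 7,185 ÷ 16,800 = 42.8%, within the 45% cap
Loan-to-value = 460,600/545,000 = 84.5% — pass (97% max)
Score 714 is in the 672–722 band; LTV 84.5% is in the 75.01–86% band → 9.1%.

9.1%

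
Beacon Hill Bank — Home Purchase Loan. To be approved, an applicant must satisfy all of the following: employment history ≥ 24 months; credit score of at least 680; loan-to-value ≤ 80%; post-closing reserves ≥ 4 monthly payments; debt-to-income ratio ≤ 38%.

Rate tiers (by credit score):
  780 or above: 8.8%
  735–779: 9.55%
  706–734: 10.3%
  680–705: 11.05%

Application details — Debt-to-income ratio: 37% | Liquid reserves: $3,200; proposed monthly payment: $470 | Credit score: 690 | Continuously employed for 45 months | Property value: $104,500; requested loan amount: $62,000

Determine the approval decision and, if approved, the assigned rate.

Credit score 690 ≥ 680 (meets minimum)
LTV = 62,000/104,500 = 59.3% ≤ 80%
Employment 45 ≥ 24 months
Liquid reserves cover 3,200/470 = 6.8 months — ≥ 4 required
DTI 37% ≤ 38%
All requirements met. Score 690 falls in the 680–705 tier → 11.05%.

Approved at 11.05%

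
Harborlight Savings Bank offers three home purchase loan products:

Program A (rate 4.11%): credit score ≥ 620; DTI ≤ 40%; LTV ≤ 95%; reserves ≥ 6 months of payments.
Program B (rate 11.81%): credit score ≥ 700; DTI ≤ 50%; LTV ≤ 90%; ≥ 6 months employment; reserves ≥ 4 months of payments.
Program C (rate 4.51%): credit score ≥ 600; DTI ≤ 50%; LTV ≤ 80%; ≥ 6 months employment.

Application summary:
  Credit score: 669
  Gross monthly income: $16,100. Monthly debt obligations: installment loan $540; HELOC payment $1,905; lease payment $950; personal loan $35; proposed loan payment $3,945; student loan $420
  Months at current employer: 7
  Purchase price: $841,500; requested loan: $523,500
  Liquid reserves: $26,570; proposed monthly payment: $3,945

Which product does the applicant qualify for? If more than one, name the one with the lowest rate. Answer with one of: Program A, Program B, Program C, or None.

Total debts = (540 + 1,905 + 950 + 35 + 3,945 + 420) = 7,795; DTI = 7,795/16,100 = 48.4%.
LTV = 523,500/841,500 = 62.2%.
Reserves = 26,570/3,945 = 6.7 months.
Program A: score 669 ≥ 620; DTI 48.4% > 40%; LTV 62.2% ≤ 95%; reserves 6.7 ≥ 6 mo → does not qualify.
Program B: score 669 < 700; DTI 48.4% ≤ 50%; LTV 62.2% ≤ 90%; employment 7 ≥ 6 mo; reserves 6.7 ≥ 4 mo → does not qualify.
Program C: score 669 ≥ 600; DTI 48.4% ≤ 50%; LTV 62.2% ≤ 80%; employment 7 ≥ 6 mo → qualifies.

Program C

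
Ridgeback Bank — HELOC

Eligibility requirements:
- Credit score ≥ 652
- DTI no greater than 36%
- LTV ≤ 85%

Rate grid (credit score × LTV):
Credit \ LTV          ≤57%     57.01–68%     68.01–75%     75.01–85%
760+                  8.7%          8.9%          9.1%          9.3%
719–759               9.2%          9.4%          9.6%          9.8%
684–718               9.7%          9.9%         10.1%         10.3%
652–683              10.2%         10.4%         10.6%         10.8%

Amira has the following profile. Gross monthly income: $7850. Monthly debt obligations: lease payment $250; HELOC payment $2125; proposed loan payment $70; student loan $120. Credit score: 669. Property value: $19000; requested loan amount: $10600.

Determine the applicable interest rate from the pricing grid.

Credit score 669 ≥ 652; Total monthly debts = (250 + 2,125 + 70 + 120) = 2,565. DTI = 2,565/7,850 = 32.7% ≤ 36%
Loan-to-value = 10,600/19,000 = 55.8% — pass (85% max)
Row: 669 falls in 652–683. Column: 55.8% falls in ≤57%. Rate = 10.2%.

10.2%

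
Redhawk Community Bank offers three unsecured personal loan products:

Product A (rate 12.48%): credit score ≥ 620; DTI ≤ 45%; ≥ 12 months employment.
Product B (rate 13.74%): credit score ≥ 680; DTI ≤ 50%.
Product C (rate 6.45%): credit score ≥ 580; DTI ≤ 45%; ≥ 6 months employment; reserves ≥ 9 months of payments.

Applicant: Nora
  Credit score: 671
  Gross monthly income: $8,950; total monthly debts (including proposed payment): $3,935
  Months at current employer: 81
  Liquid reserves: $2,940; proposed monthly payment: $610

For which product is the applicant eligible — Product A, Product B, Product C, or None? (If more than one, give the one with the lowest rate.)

Product A

DTI = 3,935/8,950 = 44%.
Reserves = 2,940/610 = 4.8 months.
Product A: score 671 ≥ 620; DTI 44% ≤ 45%; employment 81 ≥ 12 mo → qualifies.
Product B: score 671 < 680; DTI 44% ≤ 50% → does not qualify.
Product C: score 671 ≥ 580; DTI 44% ≤ 45%; employment 81 ≥ 6 mo; reserves 4.8 < 9 mo → does not qualify.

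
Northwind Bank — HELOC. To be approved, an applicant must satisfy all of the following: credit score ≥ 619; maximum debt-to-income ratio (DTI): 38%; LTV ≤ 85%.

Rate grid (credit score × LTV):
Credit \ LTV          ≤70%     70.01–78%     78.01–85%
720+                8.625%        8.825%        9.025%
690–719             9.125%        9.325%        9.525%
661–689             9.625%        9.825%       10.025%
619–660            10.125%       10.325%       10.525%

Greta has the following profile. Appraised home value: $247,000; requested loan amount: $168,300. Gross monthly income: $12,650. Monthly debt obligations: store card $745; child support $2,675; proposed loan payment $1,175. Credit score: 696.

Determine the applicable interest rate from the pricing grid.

9.125%

Credit score 696 ≥ 619; Total monthly debts = (745 + 2,675 + 1,175) = 4,595. DTI: 4,595 ÷ 12,650 = 36.3%, within the 38% cap
Loan-to-value = 168,300/247,000 = 68.1% — pass (85% max)
Score 696 is in the 690–719 band; LTV 68.1% is in the ≤70% band → 9.125%.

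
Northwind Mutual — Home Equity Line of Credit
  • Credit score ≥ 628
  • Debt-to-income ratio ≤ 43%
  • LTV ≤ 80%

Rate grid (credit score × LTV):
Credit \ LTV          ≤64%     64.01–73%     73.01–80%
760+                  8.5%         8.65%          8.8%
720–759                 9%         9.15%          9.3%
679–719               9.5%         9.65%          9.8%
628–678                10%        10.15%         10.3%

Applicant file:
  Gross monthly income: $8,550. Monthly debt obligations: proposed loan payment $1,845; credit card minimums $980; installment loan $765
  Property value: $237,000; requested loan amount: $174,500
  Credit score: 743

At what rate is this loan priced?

9.3%

Credit score 743 ≥ 628; Total monthly debts = (1,845 + 980 + 765) = 3,590. Debt-to-income = 3,590/8,550 = 42% — meets 43% limit
LTV: 174,500 ÷ 237,000 = 73.6%, within 80% cap
Credit 743 → row 720–759; LTV 73.6% → column 73.01–80%. Grid cell → 9.3%.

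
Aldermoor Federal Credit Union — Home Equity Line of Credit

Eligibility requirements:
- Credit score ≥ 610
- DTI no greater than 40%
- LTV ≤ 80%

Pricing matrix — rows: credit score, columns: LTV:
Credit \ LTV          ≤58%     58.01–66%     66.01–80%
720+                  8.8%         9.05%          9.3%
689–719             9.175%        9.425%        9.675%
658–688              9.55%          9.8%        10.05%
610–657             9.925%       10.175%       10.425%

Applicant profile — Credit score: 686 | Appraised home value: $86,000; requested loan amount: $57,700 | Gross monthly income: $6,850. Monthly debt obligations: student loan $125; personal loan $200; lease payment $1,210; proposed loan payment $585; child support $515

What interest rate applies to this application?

Credit score 686 ≥ 610; Total monthly debts = (125 + 200 + 1,210 + 585 + 515) = 2,635. DTI: 2,635 ÷ 6,850 = 38.5%, within the 40% cap
LTV = 57,700/86,000 = 67.1% ≤ 80%
Score 686 is in the 658–688 band; LTV 67.1% is in the 66.01–80% band → 10.05%.

10.05%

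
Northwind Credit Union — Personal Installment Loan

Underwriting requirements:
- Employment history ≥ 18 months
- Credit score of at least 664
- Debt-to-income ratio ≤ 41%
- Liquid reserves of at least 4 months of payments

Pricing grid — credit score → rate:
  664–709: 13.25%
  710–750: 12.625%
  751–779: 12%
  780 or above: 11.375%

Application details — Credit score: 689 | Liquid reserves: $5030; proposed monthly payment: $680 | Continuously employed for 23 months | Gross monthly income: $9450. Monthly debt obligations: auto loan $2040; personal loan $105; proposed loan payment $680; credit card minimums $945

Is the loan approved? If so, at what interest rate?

Credit score 689 ≥ 664 (meets minimum)
Employment 23 ≥ 18 months
Liquid reserves cover 5,030/680 = 7.4 months — ≥ 4 required
Total monthly debts = (2,040 + 105 + 680 + 945) = 3,770. DTI: 3,770 ÷ 9,450 = 39.9%, within the 41% cap
All requirements met. Score 689 falls in the 664–709 tier → 13.25%.

Approved at 13.25%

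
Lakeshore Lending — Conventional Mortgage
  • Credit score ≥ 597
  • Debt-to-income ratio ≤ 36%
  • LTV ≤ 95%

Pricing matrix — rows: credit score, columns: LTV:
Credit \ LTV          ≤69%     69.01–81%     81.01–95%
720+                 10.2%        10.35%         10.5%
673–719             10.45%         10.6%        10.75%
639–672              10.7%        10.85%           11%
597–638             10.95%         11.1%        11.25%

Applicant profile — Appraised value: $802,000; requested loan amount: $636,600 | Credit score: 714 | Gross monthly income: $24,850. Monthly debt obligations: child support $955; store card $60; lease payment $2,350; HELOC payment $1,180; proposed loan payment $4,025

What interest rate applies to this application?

Credit score 714 ≥ 597; Total monthly debts = (955 + 60 + 2,350 + 1,180 + 4,025) = 8,570. DTI: 8,570 ÷ 24,850 = 34.5%, within the 36% cap
LTV = 636,600/802,000 = 79.4% ≤ 95%
Credit 714 → row 673–719; LTV 79.4% → column 69.01–81%. Grid cell → 10.6%.

10.6%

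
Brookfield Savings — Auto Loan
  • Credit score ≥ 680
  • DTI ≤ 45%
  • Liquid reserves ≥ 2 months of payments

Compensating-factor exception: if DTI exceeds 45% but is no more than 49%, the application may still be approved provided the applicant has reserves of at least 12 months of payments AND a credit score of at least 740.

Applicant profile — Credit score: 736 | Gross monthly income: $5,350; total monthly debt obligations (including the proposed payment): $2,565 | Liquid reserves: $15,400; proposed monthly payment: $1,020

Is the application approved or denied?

Credit score 736 ≥ 680 (meets base)
DTI: 2,565 ÷ 5,350 = 47.9%, over the 45% base limit.
Liquid reserves cover 15,400/1,020 = 15.1 months — ≥ 2 required
47.9% falls in the override range (45%–49%), so the compensating-factor test applies.
Override check — reserves: 15.1 mo (ok); score: 736 (below 740).
Compensating-factor requirement not fully met.

Denied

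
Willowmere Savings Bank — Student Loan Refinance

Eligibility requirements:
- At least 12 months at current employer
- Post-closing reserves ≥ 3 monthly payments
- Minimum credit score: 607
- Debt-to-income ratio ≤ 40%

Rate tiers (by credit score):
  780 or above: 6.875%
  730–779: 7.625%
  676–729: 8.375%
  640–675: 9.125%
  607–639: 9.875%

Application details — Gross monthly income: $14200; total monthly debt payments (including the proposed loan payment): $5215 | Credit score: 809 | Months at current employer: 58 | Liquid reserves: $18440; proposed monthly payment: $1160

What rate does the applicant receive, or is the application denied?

Credit score 809 ≥ 607 (meets minimum)
Employment 58 ≥ 12 months
Reserves: 18,440 ÷ 1,160 = 15.9 months (meets 3-month minimum)
DTI = 5,215/14,200 = 36.7% ≤ 40%
All requirements met. Score 809 falls in the 780 or above tier → 6.875%.

Approved at 6.875%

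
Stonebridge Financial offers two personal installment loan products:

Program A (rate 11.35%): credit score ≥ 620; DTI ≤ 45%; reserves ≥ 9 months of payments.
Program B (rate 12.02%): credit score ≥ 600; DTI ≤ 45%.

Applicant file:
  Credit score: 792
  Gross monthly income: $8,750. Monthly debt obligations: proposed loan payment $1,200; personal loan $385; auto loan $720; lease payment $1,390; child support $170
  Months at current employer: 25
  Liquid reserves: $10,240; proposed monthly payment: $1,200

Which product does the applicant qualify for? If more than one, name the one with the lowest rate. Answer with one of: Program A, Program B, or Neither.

Program B

Total debts = (1,200 + 385 + 720 + 1,390 + 170) = 3,865; DTI = 3,865/8,750 = 44.2%.
Reserves = 10,240/1,200 = 8.5 months.
Program A: score 792 ≥ 620; DTI 44.2% ≤ 45%; reserves 8.5 < 9 mo → does not qualify.
Program B: score 792 ≥ 600; DTI 44.2% ≤ 45% → qualifies.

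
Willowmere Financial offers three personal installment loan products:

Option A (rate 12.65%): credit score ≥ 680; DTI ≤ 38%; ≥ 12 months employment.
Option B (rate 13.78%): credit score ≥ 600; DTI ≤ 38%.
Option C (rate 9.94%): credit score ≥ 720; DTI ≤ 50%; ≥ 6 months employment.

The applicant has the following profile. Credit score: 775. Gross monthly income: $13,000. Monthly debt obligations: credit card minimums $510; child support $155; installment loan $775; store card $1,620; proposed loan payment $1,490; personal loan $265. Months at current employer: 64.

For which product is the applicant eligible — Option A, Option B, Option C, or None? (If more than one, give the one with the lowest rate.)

Option C

Total debts = (510 + 155 + 775 + 1,620 + 1,490 + 265) = 4,815; DTI = 4,815/13,000 = 37%.
Option A: score 775 ≥ 680; DTI 37% ≤ 38%; employment 64 ≥ 12 mo → qualifies.
Option B: score 775 ≥ 600; DTI 37% ≤ 38% → qualifies.
Option C: score 775 ≥ 720; DTI 37% ≤ 50%; employment 64 ≥ 6 mo → qualifies.
Qualifying: Option A, Option B, Option C. Lowest rate is 9.94% → Option C.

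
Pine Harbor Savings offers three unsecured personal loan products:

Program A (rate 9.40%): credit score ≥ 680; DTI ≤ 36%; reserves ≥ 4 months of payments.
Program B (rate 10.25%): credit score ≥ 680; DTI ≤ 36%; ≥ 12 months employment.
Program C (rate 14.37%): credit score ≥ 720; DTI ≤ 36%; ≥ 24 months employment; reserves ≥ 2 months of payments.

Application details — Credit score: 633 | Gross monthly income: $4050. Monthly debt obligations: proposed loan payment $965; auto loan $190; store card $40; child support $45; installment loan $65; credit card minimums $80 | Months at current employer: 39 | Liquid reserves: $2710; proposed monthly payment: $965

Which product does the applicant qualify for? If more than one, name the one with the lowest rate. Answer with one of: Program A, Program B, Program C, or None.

Total debts = (965 + 190 + 40 + 45 + 65 + 80) = 1,385; DTI = 1,385/4,050 = 34.2%.
Reserves = 2,710/965 = 2.8 months.
Program A: score 633 < 680; DTI 34.2% ≤ 36%; reserves 2.8 < 4 mo → does not qualify.
Program B: score 633 < 680; DTI 34.2% ≤ 36%; employment 39 ≥ 12 mo → does not qualify.
Program C: score 633 < 720; DTI 34.2% ≤ 36%; employment 39 ≥ 24 mo; reserves 2.8 ≥ 2 mo → does not qualify.

None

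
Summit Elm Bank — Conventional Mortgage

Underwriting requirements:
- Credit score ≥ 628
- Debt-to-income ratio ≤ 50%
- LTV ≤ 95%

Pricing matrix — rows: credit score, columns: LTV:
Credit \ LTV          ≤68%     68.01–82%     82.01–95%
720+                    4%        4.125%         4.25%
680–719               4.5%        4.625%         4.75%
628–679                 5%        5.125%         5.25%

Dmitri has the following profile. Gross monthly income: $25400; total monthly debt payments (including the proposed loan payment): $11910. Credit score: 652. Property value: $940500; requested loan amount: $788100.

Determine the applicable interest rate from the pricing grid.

Credit score 652 ≥ 628; DTI = 11,910/25,400 = 46.9% ≤ 50%
Loan-to-value = 788,100/940,500 = 83.8% — pass (95% max)
Score 652 is in the 628–679 band; LTV 83.8% is in the 82.01–95% band → 5.25%.

5.25%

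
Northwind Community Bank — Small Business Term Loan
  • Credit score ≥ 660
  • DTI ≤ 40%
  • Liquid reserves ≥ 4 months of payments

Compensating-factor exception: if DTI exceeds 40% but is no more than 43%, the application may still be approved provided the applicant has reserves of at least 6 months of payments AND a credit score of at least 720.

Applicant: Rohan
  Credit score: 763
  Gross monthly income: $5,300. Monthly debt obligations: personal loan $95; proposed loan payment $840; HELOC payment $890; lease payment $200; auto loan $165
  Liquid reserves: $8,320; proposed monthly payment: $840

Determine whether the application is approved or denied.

Credit score 763 ≥ 660 (meets base)
Total debts = (95 + 840 + 890 + 200 + 165) = 2,190. DTI: 2,190 ÷ 5,300 = 41.3%, over the 40% base limit.
Reserves: 8,320 ÷ 840 = 9.9 months (meets 4-month minimum)
41.3% falls in the override range (40%–43%), so the compensating-factor test applies.
Reserves 9.9 ≥ 6 months; credit score 763 ≥ 720.
Both override conditions satisfied; DTI exception granted.

Approved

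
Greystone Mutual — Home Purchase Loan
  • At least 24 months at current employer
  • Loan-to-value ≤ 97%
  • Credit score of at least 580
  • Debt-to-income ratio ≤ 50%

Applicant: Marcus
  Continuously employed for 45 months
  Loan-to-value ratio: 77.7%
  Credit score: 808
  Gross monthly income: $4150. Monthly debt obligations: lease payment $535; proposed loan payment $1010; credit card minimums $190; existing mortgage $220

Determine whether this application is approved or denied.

Approved

Employment 45 ≥ 24 months
LTV 77.7% ≤ 97%
Credit score 808 ≥ 580 (meets)
Total monthly debts = (535 + 1,010 + 190 + 220) = 1,955. Debt-to-income = 1,955/4,150 = 47.1% — meets 50% limit
All criteria satisfied.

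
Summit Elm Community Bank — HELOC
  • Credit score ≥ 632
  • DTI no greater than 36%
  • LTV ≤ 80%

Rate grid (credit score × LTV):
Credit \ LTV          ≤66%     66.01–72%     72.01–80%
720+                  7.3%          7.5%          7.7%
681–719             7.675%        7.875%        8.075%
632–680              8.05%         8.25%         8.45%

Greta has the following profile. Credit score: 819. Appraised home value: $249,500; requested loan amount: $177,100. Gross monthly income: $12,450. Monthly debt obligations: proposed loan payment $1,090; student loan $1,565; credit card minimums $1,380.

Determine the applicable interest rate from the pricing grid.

Credit score 819 ≥ 632; Total monthly debts = (1,090 + 1,565 + 1,380) = 4,035. DTI: 4,035 ÷ 12,450 = 32.4%, within the 36% cap
Loan-to-value = 177,100/249,500 = 71% — pass (80% max)
Row: 819 falls in 720+. Column: 71% falls in 66.01–72%. Rate = 7.5%.

7.5%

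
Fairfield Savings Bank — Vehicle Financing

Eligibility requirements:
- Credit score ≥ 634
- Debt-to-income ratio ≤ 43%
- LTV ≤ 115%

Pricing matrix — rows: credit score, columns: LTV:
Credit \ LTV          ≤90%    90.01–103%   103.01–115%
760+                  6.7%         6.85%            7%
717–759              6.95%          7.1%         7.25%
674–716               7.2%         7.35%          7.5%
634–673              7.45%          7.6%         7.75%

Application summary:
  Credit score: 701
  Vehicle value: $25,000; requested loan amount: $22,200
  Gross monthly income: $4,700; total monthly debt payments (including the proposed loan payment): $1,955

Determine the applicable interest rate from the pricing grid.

Credit score 701 ≥ 634; DTI = 1,955/4,700 = 41.6% ≤ 43%
LTV: 22,200 ÷ 25,000 = 88.8%, within 115% cap
Score 701 is in the 674–716 band; LTV 88.8% is in the ≤90% band → 7.2%.

7.2%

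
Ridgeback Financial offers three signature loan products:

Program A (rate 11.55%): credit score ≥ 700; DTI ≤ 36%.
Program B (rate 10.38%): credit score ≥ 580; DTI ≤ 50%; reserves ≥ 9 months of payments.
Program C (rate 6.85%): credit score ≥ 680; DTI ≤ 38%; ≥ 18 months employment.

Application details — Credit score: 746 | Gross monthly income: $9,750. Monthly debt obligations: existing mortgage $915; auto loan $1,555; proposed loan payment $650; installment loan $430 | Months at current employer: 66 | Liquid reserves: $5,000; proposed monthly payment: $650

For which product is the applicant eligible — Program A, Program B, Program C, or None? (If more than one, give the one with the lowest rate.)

Program C

Total debts = (915 + 1,555 + 650 + 430) = 3,550; DTI = 3,550/9,750 = 36.4%.
Reserves = 5,000/650 = 7.7 months.
Program A: score 746 ≥ 700; DTI 36.4% > 36% → does not qualify.
Program B: score 746 ≥ 580; DTI 36.4% ≤ 50%; reserves 7.7 < 9 mo → does not qualify.
Program C: score 746 ≥ 680; DTI 36.4% ≤ 38%; employment 66 ≥ 18 mo → qualifies.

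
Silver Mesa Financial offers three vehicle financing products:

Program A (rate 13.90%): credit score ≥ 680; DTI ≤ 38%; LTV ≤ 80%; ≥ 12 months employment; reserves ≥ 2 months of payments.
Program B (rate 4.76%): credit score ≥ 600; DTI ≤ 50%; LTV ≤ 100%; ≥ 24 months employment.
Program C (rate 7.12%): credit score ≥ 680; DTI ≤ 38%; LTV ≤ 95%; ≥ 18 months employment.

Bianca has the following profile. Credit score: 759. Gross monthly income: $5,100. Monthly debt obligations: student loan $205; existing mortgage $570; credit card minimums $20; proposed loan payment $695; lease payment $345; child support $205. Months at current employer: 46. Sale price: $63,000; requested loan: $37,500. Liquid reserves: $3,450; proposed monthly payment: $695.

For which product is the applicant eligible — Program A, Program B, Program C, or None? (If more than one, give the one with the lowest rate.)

Program B

Total debts = (205 + 570 + 20 + 695 + 345 + 205) = 2,040; DTI = 2,040/5,100 = 40%.
LTV = 37,500/63,000 = 59.5%.
Reserves = 3,450/695 = 5.0 months.
Program A: score 759 ≥ 680; DTI 40% > 38%; LTV 59.5% ≤ 80%; employment 46 ≥ 12 mo; reserves 5.0 ≥ 2 mo → does not qualify.
Program B: score 759 ≥ 600; DTI 40% ≤ 50%; LTV 59.5% ≤ 100%; employment 46 ≥ 24 mo → qualifies.
Program C: score 759 ≥ 680; DTI 40% > 38%; LTV 59.5% ≤ 95%; employment 46 ≥ 18 mo → does not qualify.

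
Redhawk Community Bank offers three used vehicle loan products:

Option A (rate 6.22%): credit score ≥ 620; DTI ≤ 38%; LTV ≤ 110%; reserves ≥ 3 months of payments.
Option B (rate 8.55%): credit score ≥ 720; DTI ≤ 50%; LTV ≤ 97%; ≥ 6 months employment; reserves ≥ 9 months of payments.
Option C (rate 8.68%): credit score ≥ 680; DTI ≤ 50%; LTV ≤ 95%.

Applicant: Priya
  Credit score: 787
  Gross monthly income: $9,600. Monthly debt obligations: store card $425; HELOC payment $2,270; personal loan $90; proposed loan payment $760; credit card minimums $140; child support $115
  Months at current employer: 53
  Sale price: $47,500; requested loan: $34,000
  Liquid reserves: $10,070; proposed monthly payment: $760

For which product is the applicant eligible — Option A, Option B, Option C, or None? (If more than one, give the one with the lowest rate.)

Option B

Total debts = (425 + 2,270 + 90 + 760 + 140 + 115) = 3,800; DTI = 3,800/9,600 = 39.6%.
LTV = 34,000/47,500 = 71.6%.
Reserves = 10,070/760 = 13.2 months.
Option A: score 787 ≥ 620; DTI 39.6% > 38%; LTV 71.6% ≤ 110%; reserves 13.2 ≥ 3 mo → does not qualify.
Option B: score 787 ≥ 720; DTI 39.6% ≤ 50%; LTV 71.6% ≤ 97%; employment 53 ≥ 6 mo; reserves 13.2 ≥ 9 mo → qualifies.
Option C: score 787 ≥ 680; DTI 39.6% ≤ 50%; LTV 71.6% ≤ 95% → qualifies.
Qualifying: Option B, Option C. Lowest rate is 8.55% → Option B.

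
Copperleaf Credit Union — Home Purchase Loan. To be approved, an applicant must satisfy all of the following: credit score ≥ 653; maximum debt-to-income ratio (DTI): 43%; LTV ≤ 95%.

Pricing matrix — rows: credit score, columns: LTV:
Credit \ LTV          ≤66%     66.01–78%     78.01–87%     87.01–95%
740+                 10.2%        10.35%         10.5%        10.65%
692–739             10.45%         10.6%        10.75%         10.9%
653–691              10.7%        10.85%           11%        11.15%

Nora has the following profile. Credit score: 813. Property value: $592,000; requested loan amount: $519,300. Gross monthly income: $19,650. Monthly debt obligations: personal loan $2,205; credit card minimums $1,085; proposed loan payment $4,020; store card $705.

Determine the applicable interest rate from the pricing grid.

10.65%

Credit score 813 ≥ 653; Total monthly debts = (2,205 + 1,085 + 4,020 + 705) = 8,015. Debt-to-income = 8,015/19,650 = 40.8% — meets 43% limit
LTV = 519,300/592,000 = 87.7% ≤ 95%
Row: 813 falls in 740+. Column: 87.7% falls in 87.01–95%. Rate = 10.65%.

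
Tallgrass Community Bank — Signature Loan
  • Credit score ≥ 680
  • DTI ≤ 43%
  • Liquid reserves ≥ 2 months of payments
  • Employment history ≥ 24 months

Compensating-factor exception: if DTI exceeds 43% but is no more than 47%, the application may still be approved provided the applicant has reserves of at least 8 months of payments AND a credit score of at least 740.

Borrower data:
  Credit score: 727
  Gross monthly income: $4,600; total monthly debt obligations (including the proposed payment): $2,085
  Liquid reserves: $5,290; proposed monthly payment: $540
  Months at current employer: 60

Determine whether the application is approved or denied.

Credit score 727 ≥ 680 (meets base)
DTI: 2,085 ÷ 4,600 = 45.3%, over the 43% base limit.
Reserves = 5,290/540 = 9.8 months ≥ 2
Employment 60 ≥ 24 months
DTI 45.3% is within the 43%–47% exception band; checking compensating factors.
Reserves 9.8 ≥ 8 months; credit score 727 < 740.
Override conditions not both satisfied; exception does not apply.

Denied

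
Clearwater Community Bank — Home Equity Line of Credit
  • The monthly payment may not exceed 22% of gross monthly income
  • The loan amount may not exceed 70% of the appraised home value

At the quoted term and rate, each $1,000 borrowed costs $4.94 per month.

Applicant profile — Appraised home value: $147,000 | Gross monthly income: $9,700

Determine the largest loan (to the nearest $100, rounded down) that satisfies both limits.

Payment cap: 22% × $9,700 = $2,134/month.
At $4.94 per $1,000, that supports 2,134/4.94 × 1,000 ≈ $431,983 → $431,900.
LTV cap: 70% × $147,000 = $102,900 → $102,900.
Binding constraint: loan-to-value.

$102,900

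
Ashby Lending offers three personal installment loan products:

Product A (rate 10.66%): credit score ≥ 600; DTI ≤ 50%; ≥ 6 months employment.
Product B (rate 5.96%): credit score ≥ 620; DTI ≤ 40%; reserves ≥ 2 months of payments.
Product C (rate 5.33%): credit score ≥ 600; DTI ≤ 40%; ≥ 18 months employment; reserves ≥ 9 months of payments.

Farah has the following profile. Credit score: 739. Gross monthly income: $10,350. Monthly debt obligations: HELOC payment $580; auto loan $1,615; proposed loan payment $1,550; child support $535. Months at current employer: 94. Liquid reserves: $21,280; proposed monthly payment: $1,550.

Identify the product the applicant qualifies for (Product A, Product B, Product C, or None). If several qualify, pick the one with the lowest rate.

Total debts = (580 + 1,615 + 1,550 + 535) = 4,280; DTI = 4,280/10,350 = 41.4%.
Reserves = 21,280/1,550 = 13.7 months.
Product A: score 739 ≥ 600; DTI 41.4% ≤ 50%; employment 94 ≥ 6 mo → qualifies.
Product B: score 739 ≥ 620; DTI 41.4% > 40%; reserves 13.7 ≥ 2 mo → does not qualify.
Product C: score 739 ≥ 600; DTI 41.4% > 40%; employment 94 ≥ 18 mo; reserves 13.7 ≥ 9 mo → does not qualify.

Product A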